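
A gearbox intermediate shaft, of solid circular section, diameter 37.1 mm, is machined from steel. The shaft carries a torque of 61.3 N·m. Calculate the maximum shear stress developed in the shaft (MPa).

6.11 MPa

J = πd⁴/32 = π(0.0371)⁴/32 = 1.860×10^-7 m⁴.
τ_max = T·r/J = 61.30 × 0.0186 / 1.860×10^-7 = 6.114×10^6 Pa.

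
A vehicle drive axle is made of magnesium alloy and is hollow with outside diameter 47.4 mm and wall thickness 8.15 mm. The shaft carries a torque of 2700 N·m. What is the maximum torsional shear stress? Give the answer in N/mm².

J = π(d_o⁴ − d_i⁴)/32 = π(0.0474⁴ − 0.0311⁴)/32 = 4.037×10^-7 m⁴.
τ_max = T·r/J = 2700 × 0.0237 / 4.037×10^-7 = 1.585×10^8 Pa.

158 N/mm²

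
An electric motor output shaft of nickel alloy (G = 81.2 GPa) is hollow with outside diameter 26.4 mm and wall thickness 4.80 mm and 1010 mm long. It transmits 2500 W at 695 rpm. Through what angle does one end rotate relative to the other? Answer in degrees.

0.614°

ω = 2π·695/60 = 72.78 rad/s, so T = P/ω = 2500 / 72.78 = 34.35 N·m.
J = π(d_o⁴ − d_i⁴)/32 = π(0.0264⁴ − 0.0168⁴)/32 = 3.987×10^-8 m⁴.
θ = T·L/(G·J) = 34.35 × 1.01 / (81.2×10⁹ × 3.987×10^-8) = 0.01072 rad.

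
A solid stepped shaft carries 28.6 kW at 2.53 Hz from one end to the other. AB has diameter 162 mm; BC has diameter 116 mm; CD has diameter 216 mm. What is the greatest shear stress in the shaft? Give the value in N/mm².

5.87 N/mm²

ω = 2π·2.53 = 15.90 rad/s, so T = P/ω = 28.6×10³ / 15.90 = 1799 N·m.
Under the same torque, τ_max = 16T/(πd³) is largest where d is smallest — segment BC (d = 116 mm).
τ_max = 16·1799/(π·(0.116)³) = 5.870×10^6 Pa.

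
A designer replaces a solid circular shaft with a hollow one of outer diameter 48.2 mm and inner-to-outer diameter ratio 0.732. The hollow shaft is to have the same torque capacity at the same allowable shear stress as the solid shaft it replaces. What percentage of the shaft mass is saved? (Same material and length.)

Equal τ_max and T ⇒ the solid shaft needs d_s³ = d_o³(1−k⁴), so d_s = 48.2·(1−0.732⁴)^(1/3) = 43.06 mm.
Area ratio A_h/A_s = d_o²(1−k²)/d_s² = (1−k²)/(1−k⁴)^(2/3) = 0.5817.
Mass saving = 1 − 0.5817 = 41.8 %.

41.8 %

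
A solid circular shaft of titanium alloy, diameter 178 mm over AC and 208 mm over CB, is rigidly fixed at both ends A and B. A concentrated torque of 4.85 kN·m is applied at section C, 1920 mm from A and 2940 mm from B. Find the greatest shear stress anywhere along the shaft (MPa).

Compatibility: T_A·a/J_AC = T_B·b/J_CB with T_A + T_B = T₀.
J_AC = 9.86×10^-5 m⁴, J_CB = 1.84×10^-4 m⁴, so T_A = T₀·(J_AC/a)/((J_AC/a)+(J_CB/b)) = 2187 N·m, T_B = 2663 N·m.
τ in each portion: τ_AC = 1.97×10^6 Pa, τ_CB = 1.51×10^6 Pa; maximum is in AC.
τ_max = T_AC·r/J = 2187·0.0890/9.86×10^-5 = 1.975×10^6 Pa.

1.97 MPa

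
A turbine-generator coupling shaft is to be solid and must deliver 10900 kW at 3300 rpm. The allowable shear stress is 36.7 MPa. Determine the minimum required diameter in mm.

164 mm

ω = 2π·3300/60 = 345.6 rad/s, so T = P/ω = 10900×10³ / 345.6 = 31540 N·m.
For a solid shaft τ_max = 16T/(πd³), so d = (16T/(π τ_allow))^(1/3) = (16·31540/(π·3.67×10^7))^(1/3) = 0.1636 m.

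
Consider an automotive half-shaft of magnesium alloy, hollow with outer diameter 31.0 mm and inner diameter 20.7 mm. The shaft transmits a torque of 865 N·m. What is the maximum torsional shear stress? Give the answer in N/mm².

185 N/mm²

J = π(d_o⁴ − d_i⁴)/32 = π(0.0310⁴ − 0.0207⁴)/32 = 7.264×10^-8 m⁴.
τ_max = T·r/J = 865.0 × 0.0155 / 7.264×10^-8 = 1.846×10^8 Pa.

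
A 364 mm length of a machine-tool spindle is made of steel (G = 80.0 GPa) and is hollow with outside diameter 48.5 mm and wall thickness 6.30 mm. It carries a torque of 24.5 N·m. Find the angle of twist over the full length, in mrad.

0.293 mrad

J = π(d_o⁴ − d_i⁴)/32 = π(0.0485⁴ − 0.0359⁴)/32 = 3.801×10^-7 m⁴.
θ = T·L/(G·J) = 24.50 × 0.364 / (80.0×10⁹ × 3.801×10^-7) = 2.932×10^-4 rad.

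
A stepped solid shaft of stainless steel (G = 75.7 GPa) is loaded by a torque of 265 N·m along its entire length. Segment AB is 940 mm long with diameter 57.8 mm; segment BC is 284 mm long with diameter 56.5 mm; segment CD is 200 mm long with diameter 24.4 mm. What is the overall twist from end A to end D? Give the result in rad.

0.0241 rad

J_AB = π(0.0578)⁴/32 = 1.10×10^-6 m⁴; J_BC = π(0.0565)⁴/32 = 1.00×10^-6 m⁴; J_CD = π(0.0244)⁴/32 = 3.48×10^-8 m⁴.
θ = (T/G)·Σ L_i/J_i = (265.0/75.7×10⁹)·(0.940/1.10×10^-6 + 0.284/1.00×10^-6 + 0.200/3.48×10^-8) = 0.02412 rad.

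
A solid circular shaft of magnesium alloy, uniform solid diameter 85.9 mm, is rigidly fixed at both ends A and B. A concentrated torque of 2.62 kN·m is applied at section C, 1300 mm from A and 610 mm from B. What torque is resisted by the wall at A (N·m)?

837 N·m

With uniform GJ and both ends fixed, compatibility θ_AC = θ_CB gives T_A·a = T_B·b, together with T_A + T_B = T₀.
T_A = T₀·b/(a+b) = 2620·610/1910 = 836.8 N·m; T_B = 1783 N·m.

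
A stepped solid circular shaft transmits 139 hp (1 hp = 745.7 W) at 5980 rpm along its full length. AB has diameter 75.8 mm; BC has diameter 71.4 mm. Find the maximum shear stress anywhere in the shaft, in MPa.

2.32 MPa

ω = 2π·5980/60 = 626.2 rad/s, so T = P/ω = 139×745.7 / 626.2 = 165.5 N·m.
Under the same torque, τ_max = 16T/(πd³) is largest where d is smallest — segment BC (d = 71.4 mm).
τ_max = 16·165.5/(π·(0.0714)³) = 2.316×10^6 Pa.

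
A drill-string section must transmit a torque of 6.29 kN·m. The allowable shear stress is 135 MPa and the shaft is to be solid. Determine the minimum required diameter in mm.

For a solid shaft τ_max = 16T/(πd³), so d = (16T/(π τ_allow))^(1/3) = (16·6290/(π·1.35×10^8))^(1/3) = 0.06191 m.

61.9 mm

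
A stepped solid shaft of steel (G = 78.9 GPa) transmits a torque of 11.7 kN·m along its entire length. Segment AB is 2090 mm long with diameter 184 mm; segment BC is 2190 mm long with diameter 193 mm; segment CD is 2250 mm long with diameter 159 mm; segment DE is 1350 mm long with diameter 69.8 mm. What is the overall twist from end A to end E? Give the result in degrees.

J_AB = π(0.184)⁴/32 = 1.13×10^-4 m⁴; J_BC = π(0.193)⁴/32 = 1.36×10^-4 m⁴; J_CD = π(0.159)⁴/32 = 6.27×10^-5 m⁴; J_DE = π(0.0698)⁴/32 = 2.33×10^-6 m⁴.
θ = (T/G)·Σ L_i/J_i = (11700/78.9×10⁹)·(2.09/1.13×10^-4 + 2.19/1.36×10^-4 + 2.25/6.27×10^-5 + 1.35/2.33×10^-6) = 0.09636 rad.

5.52°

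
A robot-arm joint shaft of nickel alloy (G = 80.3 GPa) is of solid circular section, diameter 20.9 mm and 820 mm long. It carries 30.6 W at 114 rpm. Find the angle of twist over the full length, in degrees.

ω = 2π·114/60 = 11.94 rad/s, so T = P/ω = 30.6 / 11.94 = 2.563 N·m.
J = πd⁴/32 = π(0.0209)⁴/32 = 1.873×10^-8 m⁴.
θ = T·L/(G·J) = 2.563 × 0.820 / (80.3×10⁹ × 1.873×10^-8) = 1.397×10^-3 rad.

0.0801°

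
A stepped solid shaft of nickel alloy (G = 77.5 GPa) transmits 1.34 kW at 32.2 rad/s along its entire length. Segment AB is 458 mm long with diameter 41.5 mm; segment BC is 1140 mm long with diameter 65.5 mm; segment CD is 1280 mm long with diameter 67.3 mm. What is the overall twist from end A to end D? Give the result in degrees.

0.0874°

ω = 32.2 rad/s, so T = P/ω = 1.34×10³ / 32.20 = 41.61 N·m.
J_AB = π(0.0415)⁴/32 = 2.91×10^-7 m⁴; J_BC = π(0.0655)⁴/32 = 1.81×10^-6 m⁴; J_CD = π(0.0673)⁴/32 = 2.01×10^-6 m⁴.
θ = (T/G)·Σ L_i/J_i = (41.61/77.5×10⁹)·(0.458/2.91×10^-7 + 1.14/1.81×10^-6 + 1.28/2.01×10^-6) = 1.525×10^-3 rad.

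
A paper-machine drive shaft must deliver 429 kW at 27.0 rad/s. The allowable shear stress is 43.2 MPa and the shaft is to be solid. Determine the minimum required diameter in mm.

123 mm

ω = 27.0 rad/s, so T = P/ω = 429×10³ / 27.00 = 15890 N·m.
For a solid shaft τ_max = 16T/(πd³), so d = (16T/(π τ_allow))^(1/3) = (16·15890/(π·4.32×10^7))^(1/3) = 0.1233 m.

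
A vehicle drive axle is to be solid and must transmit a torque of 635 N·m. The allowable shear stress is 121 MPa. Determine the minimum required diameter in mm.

29.9 mm

For a solid shaft τ_max = 16T/(πd³), so d = (16T/(π τ_allow))^(1/3) = (16·635.0/(π·1.21×10^8))^(1/3) = 0.02990 m.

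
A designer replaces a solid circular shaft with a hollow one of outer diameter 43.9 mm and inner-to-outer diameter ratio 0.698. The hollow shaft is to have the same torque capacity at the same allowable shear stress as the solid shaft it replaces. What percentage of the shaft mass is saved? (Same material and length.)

Equal τ_max and T ⇒ the solid shaft needs d_s³ = d_o³(1−k⁴), so d_s = 43.9·(1−0.698⁴)^(1/3) = 40.11 mm.
Area ratio A_h/A_s = d_o²(1−k²)/d_s² = (1−k²)/(1−k⁴)^(2/3) = 0.6143.
Mass saving = 1 − 0.6143 = 38.6 %.

38.6 %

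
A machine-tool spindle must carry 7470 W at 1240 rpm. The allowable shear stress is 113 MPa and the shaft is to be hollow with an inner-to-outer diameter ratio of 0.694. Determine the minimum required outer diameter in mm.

15.0 mm

ω = 2π·1240/60 = 129.9 rad/s, so T = P/ω = 7470 / 129.9 = 57.53 N·m.
For a hollow shaft with d_i/d_o = 0.694: τ_max = 16T/(π d_o³ (1−k⁴)), so d_o = [16T/(π τ_allow (1−k⁴))]^(1/3) = [16·57.53/(π·1.13×10^8·0.7680)]^(1/3) = 0.01500 m.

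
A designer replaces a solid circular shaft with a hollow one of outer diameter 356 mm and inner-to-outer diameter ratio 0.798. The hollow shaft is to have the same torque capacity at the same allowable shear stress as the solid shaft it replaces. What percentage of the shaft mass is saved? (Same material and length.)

48.6 %

Equal τ_max and T ⇒ the solid shaft needs d_s³ = d_o³(1−k⁴), so d_s = 356·(1−0.798⁴)^(1/3) = 299.3 mm.
Area ratio A_h/A_s = d_o²(1−k²)/d_s² = (1−k²)/(1−k⁴)^(2/3) = 0.5137.
Mass saving = 1 − 0.5137 = 48.6 %.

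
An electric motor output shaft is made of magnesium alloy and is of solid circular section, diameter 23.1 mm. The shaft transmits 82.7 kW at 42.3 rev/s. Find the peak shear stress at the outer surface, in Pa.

1.29e8 Pa

ω = 2π·42.3 = 265.8 rad/s, so T = P/ω = 82.7×10³ / 265.8 = 311.2 N·m.
J = πd⁴/32 = π(0.0231)⁴/32 = 2.795×10^-8 m⁴.
τ_max = T·r/J = 311.2 × 0.0116 / 2.795×10^-8 = 1.286×10^8 Pa.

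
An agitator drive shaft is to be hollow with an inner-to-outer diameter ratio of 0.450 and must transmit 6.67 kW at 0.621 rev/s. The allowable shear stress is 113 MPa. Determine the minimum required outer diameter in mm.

43.1 mm

ω = 2π·0.621 = 3.902 rad/s, so T = P/ω = 6.67×10³ / 3.902 = 1709 N·m.
For a hollow shaft with d_i/d_o = 0.450: τ_max = 16T/(π d_o³ (1−k⁴)), so d_o = [16T/(π τ_allow (1−k⁴))]^(1/3) = [16·1709/(π·1.13×10^8·0.9590)]^(1/3) = 0.04315 m.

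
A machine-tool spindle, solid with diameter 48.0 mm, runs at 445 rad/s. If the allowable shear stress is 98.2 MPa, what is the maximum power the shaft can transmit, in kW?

949 kW

J = πd⁴/32 = π(0.0480)⁴/32 = 5.212×10^-7 m⁴.
T_max = τ_allow·J/r = 9.82×10^7 × 5.212×10^-7 / 0.0240 = 2132 N·m.
ω = 445 rad/s, so P_max = T_max·ω = 9.489×10^5 W.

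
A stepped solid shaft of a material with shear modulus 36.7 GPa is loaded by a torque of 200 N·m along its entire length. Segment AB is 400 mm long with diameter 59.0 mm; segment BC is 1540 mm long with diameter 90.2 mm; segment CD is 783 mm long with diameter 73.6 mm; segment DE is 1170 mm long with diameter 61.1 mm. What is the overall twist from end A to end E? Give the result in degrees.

J_AB = π(0.0590)⁴/32 = 1.19×10^-6 m⁴; J_BC = π(0.0902)⁴/32 = 6.50×10^-6 m⁴; J_CD = π(0.0736)⁴/32 = 2.88×10^-6 m⁴; J_DE = π(0.0611)⁴/32 = 1.37×10^-6 m⁴.
θ = (T/G)·Σ L_i/J_i = (200.0/36.7×10⁹)·(0.400/1.19×10^-6 + 1.54/6.50×10^-6 + 0.783/2.88×10^-6 + 1.17/1.37×10^-6) = 9.265×10^-3 rad.

0.531°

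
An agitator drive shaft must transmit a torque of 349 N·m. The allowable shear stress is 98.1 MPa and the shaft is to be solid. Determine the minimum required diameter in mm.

26.3 mm

For a solid shaft τ_max = 16T/(πd³), so d = (16T/(π τ_allow))^(1/3) = (16·349.0/(π·9.81×10^7))^(1/3) = 0.02626 m.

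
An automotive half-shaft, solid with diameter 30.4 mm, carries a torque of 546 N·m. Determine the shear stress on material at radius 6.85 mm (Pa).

J = πd⁴/32 = π(0.0304)⁴/32 = 8.385×10^-8 m⁴.
Shear stress varies linearly with radius: τ = T·r/J = 546.0 × 0.00685 / 8.385×10^-8 = 4.461×10^7 Pa.

4.46e7 Pa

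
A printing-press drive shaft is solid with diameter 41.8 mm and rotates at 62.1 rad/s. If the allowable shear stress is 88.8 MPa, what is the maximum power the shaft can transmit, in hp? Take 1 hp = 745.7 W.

106 hp

J = πd⁴/32 = π(0.0418)⁴/32 = 2.997×10^-7 m⁴.
T_max = τ_allow·J/r = 8.88×10^7 × 2.997×10^-7 / 0.0209 = 1273 N·m.
ω = 62.1 rad/s, so P_max = T_max·ω = 7.908×10^4 W.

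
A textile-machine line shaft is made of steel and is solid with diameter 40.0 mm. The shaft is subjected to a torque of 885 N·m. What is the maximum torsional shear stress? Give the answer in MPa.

J = πd⁴/32 = π(0.0400)⁴/32 = 2.513×10^-7 m⁴.
τ_max = T·r/J = 885.0 × 0.0200 / 2.513×10^-7 = 7.043×10^7 Pa.

70.4 MPa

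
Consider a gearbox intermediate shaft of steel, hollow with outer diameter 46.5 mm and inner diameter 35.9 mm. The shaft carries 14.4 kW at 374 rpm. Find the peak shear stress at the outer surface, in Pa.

2.89e7 Pa

ω = 2π·374/60 = 39.17 rad/s, so T = P/ω = 14.4×10³ / 39.17 = 367.7 N·m.
J = π(d_o⁴ − d_i⁴)/32 = π(0.0465⁴ − 0.0359⁴)/32 = 2.959×10^-7 m⁴.
τ_max = T·r/J = 367.7 × 0.0232 / 2.959×10^-7 = 2.889×10^7 Pa.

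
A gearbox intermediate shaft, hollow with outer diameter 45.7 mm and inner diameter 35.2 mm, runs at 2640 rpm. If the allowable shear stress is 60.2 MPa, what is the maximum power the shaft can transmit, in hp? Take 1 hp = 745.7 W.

J = π(d_o⁴ − d_i⁴)/32 = π(0.0457⁴ − 0.0352⁴)/32 = 2.775×10^-7 m⁴.
T_max = τ_allow·J/r = 6.02×10^7 × 2.775×10^-7 / 0.0229 = 731.1 N·m.
ω = 2π·2640/60 = 276.5 rad/s, so P_max = T_max·ω = 2.021×10^5 W.

271 hp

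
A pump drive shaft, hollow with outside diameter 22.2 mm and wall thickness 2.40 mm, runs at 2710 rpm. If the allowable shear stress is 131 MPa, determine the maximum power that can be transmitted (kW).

J = π(d_o⁴ − d_i⁴)/32 = π(0.0222⁴ − 0.0174⁴)/32 = 1.485×10^-8 m⁴.
T_max = τ_allow·J/r = 1.31×10^8 × 1.485×10^-8 / 0.0111 = 175.2 N·m.
ω = 2π·2710/60 = 283.8 rad/s, so P_max = T_max·ω = 4.973×10^4 W.

49.7 kW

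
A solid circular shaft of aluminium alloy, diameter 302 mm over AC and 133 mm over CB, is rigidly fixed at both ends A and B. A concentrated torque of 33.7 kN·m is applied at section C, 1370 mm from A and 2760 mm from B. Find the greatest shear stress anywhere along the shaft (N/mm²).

6.12 N/mm²

Compatibility: T_A·a/J_AC = T_B·b/J_CB with T_A + T_B = T₀.
J_AC = 8.17×10^-4 m⁴, J_CB = 3.07×10^-5 m⁴, so T_A = T₀·(J_AC/a)/((J_AC/a)+(J_CB/b)) = 33080 N·m, T_B = 617.7 N·m.
τ in each portion: τ_AC = 6.12×10^6 Pa, τ_CB = 1.34×10^6 Pa; maximum is in AC.
τ_max = T_AC·r/J = 33080·0.151/8.17×10^-4 = 6.117×10^6 Pa.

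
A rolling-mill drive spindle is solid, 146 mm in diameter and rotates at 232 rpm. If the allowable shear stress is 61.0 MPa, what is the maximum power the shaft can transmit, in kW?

J = πd⁴/32 = π(0.146)⁴/32 = 4.461×10^-5 m⁴.
T_max = τ_allow·J/r = 6.10×10^7 × 4.461×10^-5 / 0.0730 = 37280 N·m.
ω = 2π·232/60 = 24.29 rad/s, so P_max = T_max·ω = 9.056×10^5 W.

906 kW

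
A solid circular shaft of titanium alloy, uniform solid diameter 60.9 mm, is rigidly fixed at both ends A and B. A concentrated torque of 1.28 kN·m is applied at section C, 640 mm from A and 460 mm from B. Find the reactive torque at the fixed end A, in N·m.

With uniform GJ and both ends fixed, compatibility θ_AC = θ_CB gives T_A·a = T_B·b, together with T_A + T_B = T₀.
T_A = T₀·b/(a+b) = 1280·460/1100 = 535.3 N·m; T_B = 744.7 N·m.

535 N·m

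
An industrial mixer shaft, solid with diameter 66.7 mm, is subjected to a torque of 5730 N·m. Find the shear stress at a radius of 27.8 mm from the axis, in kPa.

82000 kPa

J = πd⁴/32 = π(0.0667)⁴/32 = 1.943×10^-6 m⁴.
Shear stress varies linearly with radius: τ = T·r/J = 5730 × 0.0278 / 1.943×10^-6 = 8.198×10^7 Pa.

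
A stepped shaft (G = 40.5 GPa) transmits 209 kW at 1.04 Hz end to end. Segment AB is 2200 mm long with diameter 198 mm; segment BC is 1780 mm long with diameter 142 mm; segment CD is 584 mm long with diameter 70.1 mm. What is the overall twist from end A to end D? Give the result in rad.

0.241 rad

ω = 2π·1.04 = 6.535 rad/s, so T = P/ω = 209×10³ / 6.535 = 31980 N·m.
J_AB = π(0.198)⁴/32 = 1.51×10^-4 m⁴; J_BC = π(0.142)⁴/32 = 3.99×10^-5 m⁴; J_CD = π(0.0701)⁴/32 = 2.37×10^-6 m⁴.
θ = (T/G)·Σ L_i/J_i = (31980/40.5×10⁹)·(2.20/1.51×10^-4 + 1.78/3.99×10^-5 + 0.584/2.37×10^-6) = 0.2413 rad.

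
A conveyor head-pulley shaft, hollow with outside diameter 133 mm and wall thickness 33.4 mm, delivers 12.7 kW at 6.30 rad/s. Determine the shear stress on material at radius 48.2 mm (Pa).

3.37e6 Pa

ω = 6.30 rad/s, so T = P/ω = 12.7×10³ / 6.300 = 2016 N·m.
J = π(d_o⁴ − d_i⁴)/32 = π(0.133⁴ − 0.0662⁴)/32 = 2.883×10^-5 m⁴.
Shear stress varies linearly with radius: τ = T·r/J = 2016 × 0.0482 / 2.883×10^-5 = 3.370×10^6 Pa.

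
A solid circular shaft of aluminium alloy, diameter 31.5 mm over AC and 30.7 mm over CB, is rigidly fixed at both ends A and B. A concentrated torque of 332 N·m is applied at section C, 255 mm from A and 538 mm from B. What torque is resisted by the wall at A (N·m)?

Compatibility: T_A·a/J_AC = T_B·b/J_CB with T_A + T_B = T₀.
J_AC = 9.67×10^-8 m⁴, J_CB = 8.72×10^-8 m⁴, so T_A = T₀·(J_AC/a)/((J_AC/a)+(J_CB/b)) = 232.6 N·m, T_B = 99.45 N·m.

233 N·m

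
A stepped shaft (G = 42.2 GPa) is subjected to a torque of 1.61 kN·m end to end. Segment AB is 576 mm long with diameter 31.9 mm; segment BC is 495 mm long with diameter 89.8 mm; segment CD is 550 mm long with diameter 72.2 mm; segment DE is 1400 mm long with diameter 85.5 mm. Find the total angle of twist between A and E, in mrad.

237 mrad

J_AB = π(0.0319)⁴/32 = 1.02×10^-7 m⁴; J_BC = π(0.0898)⁴/32 = 6.38×10^-6 m⁴; J_CD = π(0.0722)⁴/32 = 2.67×10^-6 m⁴; J_DE = π(0.0855)⁴/32 = 5.25×10^-6 m⁴.
θ = (T/G)·Σ L_i/J_i = (1610/42.2×10⁹)·(0.576/1.02×10^-7 + 0.495/6.38×10^-6 + 0.550/2.67×10^-6 + 1.40/5.25×10^-6) = 0.2372 rad.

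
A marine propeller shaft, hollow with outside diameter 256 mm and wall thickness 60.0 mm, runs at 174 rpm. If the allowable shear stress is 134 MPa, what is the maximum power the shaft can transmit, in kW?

J = π(d_o⁴ − d_i⁴)/32 = π(0.256⁴ − 0.136⁴)/32 = 3.881×10^-4 m⁴.
T_max = τ_allow·J/r = 1.34×10^8 × 3.881×10^-4 / 0.128 = 406300 N·m.
ω = 2π·174/60 = 18.22 rad/s, so P_max = T_max·ω = 7.403×10^6 W.

7400 kW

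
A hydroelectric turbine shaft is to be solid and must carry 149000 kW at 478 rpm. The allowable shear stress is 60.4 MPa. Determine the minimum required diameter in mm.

631 mm

ω = 2π·478/60 = 50.06 rad/s, so T = P/ω = 149000×10³ / 50.06 = 2.977e6 N·m.
For a solid shaft τ_max = 16T/(πd³), so d = (16T/(π τ_allow))^(1/3) = (16·2.977e6/(π·6.04×10^7))^(1/3) = 0.6308 m.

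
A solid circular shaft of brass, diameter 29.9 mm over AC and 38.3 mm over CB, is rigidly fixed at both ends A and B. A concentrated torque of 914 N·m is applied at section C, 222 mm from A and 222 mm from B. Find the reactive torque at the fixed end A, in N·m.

248 N·m

Compatibility: T_A·a/J_AC = T_B·b/J_CB with T_A + T_B = T₀.
J_AC = 7.85×10^-8 m⁴, J_CB = 2.11×10^-7 m⁴, so T_A = T₀·(J_AC/a)/((J_AC/a)+(J_CB/b)) = 247.5 N·m, T_B = 666.5 N·m.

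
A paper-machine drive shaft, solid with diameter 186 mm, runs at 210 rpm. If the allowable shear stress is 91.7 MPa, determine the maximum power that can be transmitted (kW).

2550 kW

J = πd⁴/32 = π(0.186)⁴/32 = 1.175×10^-4 m⁴.
T_max = τ_allow·J/r = 9.17×10^7 × 1.175×10^-4 / 0.0930 = 115900 N·m.
ω = 2π·210/60 = 21.99 rad/s, so P_max = T_max·ω = 2.548×10^6 W.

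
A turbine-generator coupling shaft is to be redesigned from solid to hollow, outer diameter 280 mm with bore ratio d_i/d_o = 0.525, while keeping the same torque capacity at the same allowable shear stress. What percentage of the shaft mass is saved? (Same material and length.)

Equal τ_max and T ⇒ the solid shaft needs d_s³ = d_o³(1−k⁴), so d_s = 280·(1−0.525⁴)^(1/3) = 272.7 mm.
Area ratio A_h/A_s = d_o²(1−k²)/d_s² = (1−k²)/(1−k⁴)^(2/3) = 0.7636.
Mass saving = 1 − 0.7636 = 23.6 %.

23.6 %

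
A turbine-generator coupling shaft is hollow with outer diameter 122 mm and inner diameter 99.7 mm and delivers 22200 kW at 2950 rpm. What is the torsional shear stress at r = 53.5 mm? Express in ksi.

ω = 2π·2950/60 = 308.9 rad/s, so T = P/ω = 22200×10³ / 308.9 = 71860 N·m.
J = π(d_o⁴ − d_i⁴)/32 = π(0.122⁴ − 0.0997⁴)/32 = 1.205×10^-5 m⁴.
Shear stress varies linearly with radius: τ = T·r/J = 71860 × 0.0535 / 1.205×10^-5 = 3.191×10^8 Pa.

46.3 ksi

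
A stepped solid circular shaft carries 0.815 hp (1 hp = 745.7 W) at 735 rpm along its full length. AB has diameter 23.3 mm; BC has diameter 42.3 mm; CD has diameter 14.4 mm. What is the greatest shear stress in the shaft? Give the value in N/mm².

ω = 2π·735/60 = 76.97 rad/s, so T = P/ω = 0.815×745.7 / 76.97 = 7.896 N·m.
Under the same torque, τ_max = 16T/(πd³) is largest where d is smallest — segment CD (d = 14.4 mm).
τ_max = 16·7.896/(π·(0.0144)³) = 1.347×10^7 Pa.

13.5 N/mm²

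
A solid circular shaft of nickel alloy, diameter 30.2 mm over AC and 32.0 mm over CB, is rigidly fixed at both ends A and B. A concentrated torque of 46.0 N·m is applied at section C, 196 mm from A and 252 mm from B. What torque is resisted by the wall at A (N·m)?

Compatibility: T_A·a/J_AC = T_B·b/J_CB with T_A + T_B = T₀.
J_AC = 8.17×10^-8 m⁴, J_CB = 1.03×10^-7 m⁴, so T_A = T₀·(J_AC/a)/((J_AC/a)+(J_CB/b)) = 23.23 N·m, T_B = 22.77 N·m.

23.2 N·m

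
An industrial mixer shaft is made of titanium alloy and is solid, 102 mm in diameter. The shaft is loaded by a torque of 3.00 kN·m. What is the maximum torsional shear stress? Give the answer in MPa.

14.4 MPa

J = πd⁴/32 = π(0.102)⁴/32 = 1.063×10^-5 m⁴.
τ_max = T·r/J = 3000 × 0.0510 / 1.063×10^-5 = 1.440×10^7 Pa.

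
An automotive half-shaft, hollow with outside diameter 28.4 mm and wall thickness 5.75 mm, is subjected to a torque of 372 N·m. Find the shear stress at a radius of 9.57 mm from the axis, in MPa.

J = π(d_o⁴ − d_i⁴)/32 = π(0.0284⁴ − 0.0169⁴)/32 = 5.586×10^-8 m⁴.
Shear stress varies linearly with radius: τ = T·r/J = 372.0 × 0.00957 / 5.586×10^-8 = 6.373×10^7 Pa.

63.7 MPa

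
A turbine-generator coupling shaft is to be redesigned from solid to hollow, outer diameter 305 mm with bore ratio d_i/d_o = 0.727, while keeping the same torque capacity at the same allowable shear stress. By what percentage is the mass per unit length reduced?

Equal τ_max and T ⇒ the solid shaft needs d_s³ = d_o³(1−k⁴), so d_s = 305·(1−0.727⁴)^(1/3) = 273.4 mm.
Area ratio A_h/A_s = d_o²(1−k²)/d_s² = (1−k²)/(1−k⁴)^(2/3) = 0.5865.
Mass saving = 1 − 0.5865 = 41.3 %.

41.3 %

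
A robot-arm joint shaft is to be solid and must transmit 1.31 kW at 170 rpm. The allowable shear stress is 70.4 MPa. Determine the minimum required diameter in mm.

17.5 mm

ω = 2π·170/60 = 17.80 rad/s, so T = P/ω = 1.31×10³ / 17.80 = 73.59 N·m.
For a solid shaft τ_max = 16T/(πd³), so d = (16T/(π τ_allow))^(1/3) = (16·73.59/(π·7.04×10^7))^(1/3) = 0.01746 m.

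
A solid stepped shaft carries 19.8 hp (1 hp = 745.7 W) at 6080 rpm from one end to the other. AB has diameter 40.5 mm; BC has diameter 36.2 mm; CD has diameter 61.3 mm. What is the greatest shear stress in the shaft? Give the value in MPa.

ω = 2π·6080/60 = 636.7 rad/s, so T = P/ω = 19.8×745.7 / 636.7 = 23.19 N·m.
Under the same torque, τ_max = 16T/(πd³) is largest where d is smallest — segment BC (d = 36.2 mm).
τ_max = 16·23.19/(π·(0.0362)³) = 2.490×10^6 Pa.

2.49 MPa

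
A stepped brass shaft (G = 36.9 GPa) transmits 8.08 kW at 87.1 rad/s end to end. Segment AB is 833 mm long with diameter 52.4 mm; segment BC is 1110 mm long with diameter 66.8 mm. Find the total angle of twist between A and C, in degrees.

ω = 87.1 rad/s, so T = P/ω = 8.08×10³ / 87.10 = 92.77 N·m.
J_AB = π(0.0524)⁴/32 = 7.40×10^-7 m⁴; J_BC = π(0.0668)⁴/32 = 1.95×10^-6 m⁴.
θ = (T/G)·Σ L_i/J_i = (92.77/36.9×10⁹)·(0.833/7.40×10^-7 + 1.11/1.95×10^-6) = 4.257×10^-3 rad.

0.244°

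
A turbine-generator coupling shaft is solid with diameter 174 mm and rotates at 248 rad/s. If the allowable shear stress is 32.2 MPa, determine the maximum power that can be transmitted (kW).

J = πd⁴/32 = π(0.174)⁴/32 = 8.999×10^-5 m⁴.
T_max = τ_allow·J/r = 3.22×10^7 × 8.999×10^-5 / 0.0870 = 33310 N·m.
ω = 248 rad/s, so P_max = T_max·ω = 8.260×10^6 W.

8260 kW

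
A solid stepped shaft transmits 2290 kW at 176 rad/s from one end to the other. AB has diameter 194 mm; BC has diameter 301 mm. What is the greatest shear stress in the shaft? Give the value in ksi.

ω = 176 rad/s, so T = P/ω = 2290×10³ / 176.0 = 13010 N·m.
Under the same torque, τ_max = 16T/(πd³) is largest where d is smallest — segment AB (d = 194 mm).
τ_max = 16·13010/(π·(0.194)³) = 9.076×10^6 Pa.

1.32 ksi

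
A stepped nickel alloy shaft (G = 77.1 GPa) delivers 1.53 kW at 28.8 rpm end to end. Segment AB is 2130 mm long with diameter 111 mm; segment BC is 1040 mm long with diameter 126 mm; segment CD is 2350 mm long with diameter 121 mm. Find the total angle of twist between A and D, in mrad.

ω = 2π·28.8/60 = 3.016 rad/s, so T = P/ω = 1.53×10³ / 3.016 = 507.3 N·m.
J_AB = π(0.111)⁴/32 = 1.49×10^-5 m⁴; J_BC = π(0.126)⁴/32 = 2.47×10^-5 m⁴; J_CD = π(0.121)⁴/32 = 2.10×10^-5 m⁴.
θ = (T/G)·Σ L_i/J_i = (507.3/77.1×10⁹)·(2.13/1.49×10^-5 + 1.04/2.47×10^-5 + 2.35/2.10×10^-5) = 1.952×10^-3 rad.

1.95 mrad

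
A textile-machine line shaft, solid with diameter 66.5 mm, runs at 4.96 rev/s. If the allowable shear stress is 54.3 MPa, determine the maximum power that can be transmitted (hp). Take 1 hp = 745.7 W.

J = πd⁴/32 = π(0.0665)⁴/32 = 1.920×10^-6 m⁴.
T_max = τ_allow·J/r = 5.43×10^7 × 1.920×10^-6 / 0.0333 = 3135 N·m.
ω = 2π·4.96 = 31.16 rad/s, so P_max = T_max·ω = 9.771×10^4 W.

131 hp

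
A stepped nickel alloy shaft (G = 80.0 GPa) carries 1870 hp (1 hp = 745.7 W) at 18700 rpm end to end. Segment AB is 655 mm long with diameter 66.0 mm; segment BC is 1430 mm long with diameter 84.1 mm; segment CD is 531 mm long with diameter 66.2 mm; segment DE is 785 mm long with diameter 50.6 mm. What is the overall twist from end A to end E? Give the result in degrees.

ω = 2π·18700/60 = 1958 rad/s, so T = P/ω = 1870×745.7 / 1958 = 712.1 N·m.
J_AB = π(0.0660)⁴/32 = 1.86×10^-6 m⁴; J_BC = π(0.0841)⁴/32 = 4.91×10^-6 m⁴; J_CD = π(0.0662)⁴/32 = 1.89×10^-6 m⁴; J_DE = π(0.0506)⁴/32 = 6.44×10^-7 m⁴.
θ = (T/G)·Σ L_i/J_i = (712.1/80.0×10⁹)·(0.655/1.86×10^-6 + 1.43/4.91×10^-6 + 0.531/1.89×10^-6 + 0.785/6.44×10^-7) = 0.01909 rad.

1.09°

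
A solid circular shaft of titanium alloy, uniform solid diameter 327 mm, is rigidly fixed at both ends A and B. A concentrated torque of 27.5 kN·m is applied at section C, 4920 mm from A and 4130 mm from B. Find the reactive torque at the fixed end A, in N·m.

With uniform GJ and both ends fixed, compatibility θ_AC = θ_CB gives T_A·a = T_B·b, together with T_A + T_B = T₀.
T_A = T₀·b/(a+b) = 27500·4130/9050 = 12550 N·m; T_B = 14950 N·m.

12500 N·m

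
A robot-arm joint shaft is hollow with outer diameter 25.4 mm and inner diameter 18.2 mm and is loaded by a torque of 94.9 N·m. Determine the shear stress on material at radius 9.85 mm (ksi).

J = π(d_o⁴ − d_i⁴)/32 = π(0.0254⁴ − 0.0182⁴)/32 = 3.009×10^-8 m⁴.
Shear stress varies linearly with radius: τ = T·r/J = 94.90 × 0.00985 / 3.009×10^-8 = 3.106×10^7 Pa.

4.51 ksi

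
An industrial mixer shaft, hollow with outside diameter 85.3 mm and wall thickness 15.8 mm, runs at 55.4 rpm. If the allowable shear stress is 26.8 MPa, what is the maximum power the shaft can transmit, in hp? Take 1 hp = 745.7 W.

21.4 hp

J = π(d_o⁴ − d_i⁴)/32 = π(0.0853⁴ − 0.0537⁴)/32 = 4.381×10^-6 m⁴.
T_max = τ_allow·J/r = 2.68×10^7 × 4.381×10^-6 / 0.0427 = 2753 N·m.
ω = 2π·55.4/60 = 5.801 rad/s, so P_max = T_max·ω = 1.597×10^4 W.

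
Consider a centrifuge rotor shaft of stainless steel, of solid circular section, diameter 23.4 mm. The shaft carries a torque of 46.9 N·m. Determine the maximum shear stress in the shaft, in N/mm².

J = πd⁴/32 = π(0.0234)⁴/32 = 2.943×10^-8 m⁴.
τ_max = T·r/J = 46.90 × 0.0117 / 2.943×10^-8 = 1.864×10^7 Pa.

18.6 N/mm²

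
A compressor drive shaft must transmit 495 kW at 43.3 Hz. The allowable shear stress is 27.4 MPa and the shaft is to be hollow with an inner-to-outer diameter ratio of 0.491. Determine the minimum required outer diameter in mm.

71.1 mm

ω = 2π·43.3 = 272.1 rad/s, so T = P/ω = 495×10³ / 272.1 = 1819 N·m.
For a hollow shaft with d_i/d_o = 0.491: τ_max = 16T/(π d_o³ (1−k⁴)), so d_o = [16T/(π τ_allow (1−k⁴))]^(1/3) = [16·1819/(π·2.74×10^7·0.9419)]^(1/3) = 0.07108 m.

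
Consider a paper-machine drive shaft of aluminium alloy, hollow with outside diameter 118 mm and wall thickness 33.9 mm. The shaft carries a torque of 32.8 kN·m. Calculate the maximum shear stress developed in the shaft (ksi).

15.2 ksi

J = π(d_o⁴ − d_i⁴)/32 = π(0.118⁴ − 0.0502⁴)/32 = 1.841×10^-5 m⁴.
τ_max = T·r/J = 32800 × 0.0590 / 1.841×10^-5 = 1.051×10^8 Pa.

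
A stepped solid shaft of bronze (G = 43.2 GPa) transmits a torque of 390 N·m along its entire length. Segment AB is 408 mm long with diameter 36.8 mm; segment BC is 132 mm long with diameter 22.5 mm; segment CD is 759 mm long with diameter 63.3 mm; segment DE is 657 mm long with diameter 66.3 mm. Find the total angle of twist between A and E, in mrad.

J_AB = π(0.0368)⁴/32 = 1.80×10^-7 m⁴; J_BC = π(0.0225)⁴/32 = 2.52×10^-8 m⁴; J_CD = π(0.0633)⁴/32 = 1.58×10^-6 m⁴; J_DE = π(0.0663)⁴/32 = 1.90×10^-6 m⁴.
θ = (T/G)·Σ L_i/J_i = (390.0/43.2×10⁹)·(0.408/1.80×10^-7 + 0.132/2.52×10^-8 + 0.759/1.58×10^-6 + 0.657/1.90×10^-6) = 0.07529 rad.

75.3 mrad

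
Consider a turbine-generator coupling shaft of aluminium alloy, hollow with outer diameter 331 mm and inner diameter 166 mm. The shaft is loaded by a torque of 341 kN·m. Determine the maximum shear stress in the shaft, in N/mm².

J = π(d_o⁴ − d_i⁴)/32 = π(0.331⁴ − 0.166⁴)/32 = 1.104×10^-3 m⁴.
τ_max = T·r/J = 341000 × 0.166 / 1.104×10^-3 = 5.112×10^7 Pa.

51.1 N/mm²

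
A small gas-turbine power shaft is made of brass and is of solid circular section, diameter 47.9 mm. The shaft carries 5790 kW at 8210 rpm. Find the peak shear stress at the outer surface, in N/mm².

312 N/mm²

ω = 2π·8210/60 = 859.7 rad/s, so T = P/ω = 5790×10³ / 859.7 = 6735 N·m.
J = πd⁴/32 = π(0.0479)⁴/32 = 5.168×10^-7 m⁴.
τ_max = T·r/J = 6735 × 0.0239 / 5.168×10^-7 = 3.121×10^8 Pa.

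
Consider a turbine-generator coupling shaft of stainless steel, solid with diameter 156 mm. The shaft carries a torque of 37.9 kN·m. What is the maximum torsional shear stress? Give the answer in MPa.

J = πd⁴/32 = π(0.156)⁴/32 = 5.814×10^-5 m⁴.
τ_max = T·r/J = 37900 × 0.0780 / 5.814×10^-5 = 5.084×10^7 Pa.

50.8 MPa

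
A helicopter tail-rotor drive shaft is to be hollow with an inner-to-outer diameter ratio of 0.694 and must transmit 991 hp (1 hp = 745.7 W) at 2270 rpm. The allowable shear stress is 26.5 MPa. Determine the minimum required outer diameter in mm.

92.0 mm

ω = 2π·2270/60 = 237.7 rad/s, so T = P/ω = 991×745.7 / 237.7 = 3109 N·m.
For a hollow shaft with d_i/d_o = 0.694: τ_max = 16T/(π d_o³ (1−k⁴)), so d_o = [16T/(π τ_allow (1−k⁴))]^(1/3) = [16·3109/(π·2.65×10^7·0.7680)]^(1/3) = 0.09197 m.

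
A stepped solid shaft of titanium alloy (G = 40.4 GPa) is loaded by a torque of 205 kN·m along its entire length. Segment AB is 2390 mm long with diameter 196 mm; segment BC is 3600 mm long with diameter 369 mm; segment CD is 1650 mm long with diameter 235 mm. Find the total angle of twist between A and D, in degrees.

J_AB = π(0.196)⁴/32 = 1.45×10^-4 m⁴; J_BC = π(0.369)⁴/32 = 1.82×10^-3 m⁴; J_CD = π(0.235)⁴/32 = 2.99×10^-4 m⁴.
θ = (T/G)·Σ L_i/J_i = (205000/40.4×10⁹)·(2.39/1.45×10^-4 + 3.60/1.82×10^-3 + 1.65/2.99×10^-4) = 0.1217 rad.

6.97°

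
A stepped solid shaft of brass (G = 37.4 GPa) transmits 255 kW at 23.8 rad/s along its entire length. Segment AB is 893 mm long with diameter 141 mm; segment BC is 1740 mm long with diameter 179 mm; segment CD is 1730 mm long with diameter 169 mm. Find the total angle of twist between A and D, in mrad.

17.7 mrad

ω = 23.8 rad/s, so T = P/ω = 255×10³ / 23.80 = 10710 N·m.
J_AB = π(0.141)⁴/32 = 3.88×10^-5 m⁴; J_BC = π(0.179)⁴/32 = 1.01×10^-4 m⁴; J_CD = π(0.169)⁴/32 = 8.01×10^-5 m⁴.
θ = (T/G)·Σ L_i/J_i = (10710/37.4×10⁹)·(0.893/3.88×10^-5 + 1.74/1.01×10^-4 + 1.73/8.01×10^-5) = 0.01773 rad.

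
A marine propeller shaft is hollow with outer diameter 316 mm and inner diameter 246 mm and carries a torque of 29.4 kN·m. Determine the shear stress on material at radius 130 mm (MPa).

J = π(d_o⁴ − d_i⁴)/32 = π(0.316⁴ − 0.246⁴)/32 = 6.194×10^-4 m⁴.
Shear stress varies linearly with radius: τ = T·r/J = 29400 × 0.130 / 6.194×10^-4 = 6.171×10^6 Pa.

6.17 MPa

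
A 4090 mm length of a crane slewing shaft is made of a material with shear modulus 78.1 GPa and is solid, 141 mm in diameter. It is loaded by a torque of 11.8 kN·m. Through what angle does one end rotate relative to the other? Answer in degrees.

0.912°

J = πd⁴/32 = π(0.141)⁴/32 = 3.880×10^-5 m⁴.
θ = T·L/(G·J) = 11800 × 4.09 / (78.1×10⁹ × 3.880×10^-5) = 0.01592 rad.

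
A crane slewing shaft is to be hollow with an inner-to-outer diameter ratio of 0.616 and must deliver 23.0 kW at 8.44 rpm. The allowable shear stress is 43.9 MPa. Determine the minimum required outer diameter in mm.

ω = 2π·8.44/60 = 0.8838 rad/s, so T = P/ω = 23.0×10³ / 0.8838 = 26020 N·m.
For a hollow shaft with d_i/d_o = 0.616: τ_max = 16T/(π d_o³ (1−k⁴)), so d_o = [16T/(π τ_allow (1−k⁴))]^(1/3) = [16·26020/(π·4.39×10^7·0.8560)]^(1/3) = 0.1522 m.

152 mm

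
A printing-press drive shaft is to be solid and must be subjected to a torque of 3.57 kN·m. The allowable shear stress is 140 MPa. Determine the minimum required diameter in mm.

50.6 mm

For a solid shaft τ_max = 16T/(πd³), so d = (16T/(π τ_allow))^(1/3) = (16·3570/(π·1.40×10^8))^(1/3) = 0.05064 m.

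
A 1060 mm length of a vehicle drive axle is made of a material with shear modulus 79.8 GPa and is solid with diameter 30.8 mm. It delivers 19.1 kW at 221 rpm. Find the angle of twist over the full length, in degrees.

ω = 2π·221/60 = 23.14 rad/s, so T = P/ω = 19.1×10³ / 23.14 = 825.3 N·m.
J = πd⁴/32 = π(0.0308)⁴/32 = 8.835×10^-8 m⁴.
θ = T·L/(G·J) = 825.3 × 1.06 / (79.8×10⁹ × 8.835×10^-8) = 0.1241 rad.

7.11°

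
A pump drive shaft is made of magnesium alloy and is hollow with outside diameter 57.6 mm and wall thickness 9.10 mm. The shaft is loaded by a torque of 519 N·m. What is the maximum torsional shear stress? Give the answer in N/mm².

J = π(d_o⁴ − d_i⁴)/32 = π(0.0576⁴ − 0.0394⁴)/32 = 8.441×10^-7 m⁴.
τ_max = T·r/J = 519.0 × 0.0288 / 8.441×10^-7 = 1.771×10^7 Pa.

17.7 N/mm²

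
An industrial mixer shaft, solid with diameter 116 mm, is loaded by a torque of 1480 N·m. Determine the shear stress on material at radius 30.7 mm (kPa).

J = πd⁴/32 = π(0.116)⁴/32 = 1.778×10^-5 m⁴.
Shear stress varies linearly with radius: τ = T·r/J = 1480 × 0.0307 / 1.778×10^-5 = 2.556×10^6 Pa.

2560 kPa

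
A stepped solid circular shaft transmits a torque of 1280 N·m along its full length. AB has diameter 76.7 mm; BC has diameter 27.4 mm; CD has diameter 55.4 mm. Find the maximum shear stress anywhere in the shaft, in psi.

46000 psi

Under the same torque, τ_max = 16T/(πd³) is largest where d is smallest — segment BC (d = 27.4 mm).
τ_max = 16·1280/(π·(0.0274)³) = 3.169×10^8 Pa.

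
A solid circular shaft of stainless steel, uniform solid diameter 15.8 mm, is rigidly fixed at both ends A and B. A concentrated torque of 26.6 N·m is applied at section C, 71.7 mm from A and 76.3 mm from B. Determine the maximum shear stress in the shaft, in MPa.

17.7 MPa

With uniform GJ and both ends fixed, compatibility θ_AC = θ_CB gives T_A·a = T_B·b, together with T_A + T_B = T₀.
T_A = T₀·b/(a+b) = 26.60·76.3/148.0 = 13.71 N·m; T_B = 12.89 N·m.
τ in each portion: τ_AC = 1.77×10^7 Pa, τ_CB = 1.66×10^7 Pa; maximum is in AC.
τ_max = T_AC·r/J = 13.71·0.00790/6.12×10^-9 = 1.771×10^7 Pa.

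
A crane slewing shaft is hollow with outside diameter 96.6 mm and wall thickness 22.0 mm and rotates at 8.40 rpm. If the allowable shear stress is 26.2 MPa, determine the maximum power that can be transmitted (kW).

J = π(d_o⁴ − d_i⁴)/32 = π(0.0966⁴ − 0.0526⁴)/32 = 7.797×10^-6 m⁴.
T_max = τ_allow·J/r = 2.62×10^7 × 7.797×10^-6 / 0.0483 = 4230 N·m.
ω = 2π·8.40/60 = 0.8796 rad/s, so P_max = T_max·ω = 3721 W.

3.72 kW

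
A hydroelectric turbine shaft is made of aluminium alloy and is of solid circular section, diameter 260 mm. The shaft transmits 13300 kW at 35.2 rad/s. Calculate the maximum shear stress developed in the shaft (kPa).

ω = 35.2 rad/s, so T = P/ω = 13300×10³ / 35.20 = 377800 N·m.
J = πd⁴/32 = π(0.260)⁴/32 = 4.486×10^-4 m⁴.
τ_max = T·r/J = 377800 × 0.130 / 4.486×10^-4 = 1.095×10^8 Pa.

109000 kPa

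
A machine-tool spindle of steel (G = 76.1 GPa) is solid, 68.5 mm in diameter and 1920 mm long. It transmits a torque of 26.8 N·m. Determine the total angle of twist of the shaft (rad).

J = πd⁴/32 = π(0.0685)⁴/32 = 2.162×10^-6 m⁴.
θ = T·L/(G·J) = 26.80 × 1.92 / (76.1×10⁹ × 2.162×10^-6) = 3.128×10^-4 rad.

3.13e-4 rad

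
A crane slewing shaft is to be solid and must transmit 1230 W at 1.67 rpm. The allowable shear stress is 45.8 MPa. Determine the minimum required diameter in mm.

ω = 2π·1.67/60 = 0.1749 rad/s, so T = P/ω = 1230 / 0.1749 = 7033 N·m.
For a solid shaft τ_max = 16T/(πd³), so d = (16T/(π τ_allow))^(1/3) = (16·7033/(π·4.58×10^7))^(1/3) = 0.09213 m.

92.1 mm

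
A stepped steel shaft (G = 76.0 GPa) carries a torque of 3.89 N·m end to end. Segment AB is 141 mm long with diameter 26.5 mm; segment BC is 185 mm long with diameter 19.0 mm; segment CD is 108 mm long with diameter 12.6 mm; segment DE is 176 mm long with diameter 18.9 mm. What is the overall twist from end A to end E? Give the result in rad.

0.00384 rad

J_AB = π(0.0265)⁴/32 = 4.84×10^-8 m⁴; J_BC = π(0.0190)⁴/32 = 1.28×10^-8 m⁴; J_CD = π(0.0126)⁴/32 = 2.47×10^-9 m⁴; J_DE = π(0.0189)⁴/32 = 1.25×10^-8 m⁴.
θ = (T/G)·Σ L_i/J_i = (3.890/76.0×10⁹)·(0.141/4.84×10^-8 + 0.185/1.28×10^-8 + 0.108/2.47×10^-9 + 0.176/1.25×10^-8) = 3.842×10^-3 rad.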